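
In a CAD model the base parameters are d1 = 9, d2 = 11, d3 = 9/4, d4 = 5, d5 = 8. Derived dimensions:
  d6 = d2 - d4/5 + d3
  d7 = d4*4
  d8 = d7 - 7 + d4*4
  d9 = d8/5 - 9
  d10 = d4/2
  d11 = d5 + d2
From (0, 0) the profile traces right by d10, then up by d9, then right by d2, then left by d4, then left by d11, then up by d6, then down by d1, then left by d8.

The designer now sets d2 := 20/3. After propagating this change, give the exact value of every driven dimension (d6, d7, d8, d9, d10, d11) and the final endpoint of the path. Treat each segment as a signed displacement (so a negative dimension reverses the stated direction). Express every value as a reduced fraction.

Apply edit: d2 := 20/3
  d6 = d2 - d4/5 + d3 = 95/12
  d7 = d4*4 = 20
  d8 = d7 - 7 + d4*4 = 33
  d9 = d8/5 - 9 = -12/5
  d10 = d4/2 = 5/2
  d11 = d5 + d2 = 44/3
Walk from origin (0, 0):
  seg 1: right by d10 = 5/2 → (5/2, 0)
  seg 2: up by d9 = -12/5 → (5/2, -12/5)
  seg 3: right by d2 = 20/3 → (55/6, -12/5)
  seg 4: left by d4 = 5 → (25/6, -12/5)
  seg 5: left by d11 = 44/3 → (-21/2, -12/5)
  seg 6: up by d6 = 95/12 → (-21/2, 331/60)
  seg 7: down by d1 = 9 → (-21/2, -209/60)
  seg 8: left by d8 = 33 → (-87/2, -209/60)

d6 = 95/12
d7 = 20
d8 = 33
d9 = -12/5
d10 = 5/2
d11 = 44/3
endpoint = (-87/2, -209/60)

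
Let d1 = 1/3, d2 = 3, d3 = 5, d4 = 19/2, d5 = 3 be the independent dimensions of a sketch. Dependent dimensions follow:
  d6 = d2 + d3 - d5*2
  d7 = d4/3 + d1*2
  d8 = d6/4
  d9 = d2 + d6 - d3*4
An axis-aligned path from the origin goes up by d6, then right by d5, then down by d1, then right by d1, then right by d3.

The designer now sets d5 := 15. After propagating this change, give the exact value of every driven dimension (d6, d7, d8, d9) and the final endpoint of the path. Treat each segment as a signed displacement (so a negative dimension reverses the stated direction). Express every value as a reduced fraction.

Apply edit: d5 := 15
  d6 = d2 + d3 - d5*2 = -22
  d7 = d4/3 + d1*2 = 23/6
  d8 = d6/4 = -11/2
  d9 = d2 + d6 - d3*4 = -39
Walk from origin (0, 0):
  seg 1: up by d6 = -22 → (0, -22)
  seg 2: right by d5 = 15 → (15, -22)
  seg 3: down by d1 = 1/3 → (15, -67/3)
  seg 4: right by d1 = 1/3 → (46/3, -67/3)
  seg 5: right by d3 = 5 → (61/3, -67/3)

d6 = -22
d7 = 23/6
d8 = -11/2
d9 = -39
endpoint = (61/3, -67/3)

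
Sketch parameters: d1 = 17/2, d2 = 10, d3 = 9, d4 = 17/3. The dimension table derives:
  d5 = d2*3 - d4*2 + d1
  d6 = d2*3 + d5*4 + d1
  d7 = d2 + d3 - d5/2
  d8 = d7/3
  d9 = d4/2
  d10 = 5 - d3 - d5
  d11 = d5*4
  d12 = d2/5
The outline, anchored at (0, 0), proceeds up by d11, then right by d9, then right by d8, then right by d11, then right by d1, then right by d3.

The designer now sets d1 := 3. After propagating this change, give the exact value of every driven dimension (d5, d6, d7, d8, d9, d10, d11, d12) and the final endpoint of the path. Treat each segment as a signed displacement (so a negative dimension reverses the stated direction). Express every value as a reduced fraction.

d5 = 65/3
d6 = 359/3
d7 = 49/6
d8 = 49/18
d9 = 17/6
d10 = -77/3
d11 = 260/3
d12 = 2
endpoint = (938/9, 260/3)

Apply edit: d1 := 3
  d5 = d2*3 - d4*2 + d1 = 65/3
  d6 = d2*3 + d5*4 + d1 = 359/3
  d7 = d2 + d3 - d5/2 = 49/6
  d8 = d7/3 = 49/18
  d9 = d4/2 = 17/6
  d10 = 5 - d3 - d5 = -77/3
  d11 = d5*4 = 260/3
  d12 = d2/5 = 2
Walk from origin (0, 0):
  seg 1: up by d11 = 260/3 → (0, 260/3)
  seg 2: right by d9 = 17/6 → (17/6, 260/3)
  seg 3: right by d8 = 49/18 → (50/9, 260/3)
  seg 4: right by d11 = 260/3 → (830/9, 260/3)
  seg 5: right by d1 = 3 → (857/9, 260/3)
  seg 6: right by d3 = 9 → (938/9, 260/3)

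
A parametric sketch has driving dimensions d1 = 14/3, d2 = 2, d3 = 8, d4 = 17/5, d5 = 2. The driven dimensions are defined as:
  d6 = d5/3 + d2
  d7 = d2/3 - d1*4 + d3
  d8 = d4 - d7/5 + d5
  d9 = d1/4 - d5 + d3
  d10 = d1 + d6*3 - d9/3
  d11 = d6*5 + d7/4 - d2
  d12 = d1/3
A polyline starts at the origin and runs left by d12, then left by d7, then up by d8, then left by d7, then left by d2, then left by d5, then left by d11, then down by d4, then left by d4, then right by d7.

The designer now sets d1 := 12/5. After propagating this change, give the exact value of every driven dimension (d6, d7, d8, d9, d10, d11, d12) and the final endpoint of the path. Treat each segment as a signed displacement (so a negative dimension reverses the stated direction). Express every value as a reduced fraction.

d6 = 8/3
d7 = -14/15
d8 = 419/75
d9 = 33/5
d10 = 41/5
d11 = 111/10
d12 = 4/5
endpoint = (-551/30, 164/75)

Apply edit: d1 := 12/5
  d6 = d5/3 + d2 = 8/3
  d7 = d2/3 - d1*4 + d3 = -14/15
  d8 = d4 - d7/5 + d5 = 419/75
  d9 = d1/4 - d5 + d3 = 33/5
  d10 = d1 + d6*3 - d9/3 = 41/5
  d11 = d6*5 + d7/4 - d2 = 111/10
  d12 = d1/3 = 4/5
Walk from origin (0, 0):
  seg 1: left by d12 = 4/5 → (-4/5, 0)
  seg 2: left by d7 = -14/15 → (2/15, 0)
  seg 3: up by d8 = 419/75 → (2/15, 419/75)
  seg 4: left by d7 = -14/15 → (16/15, 419/75)
  seg 5: left by d2 = 2 → (-14/15, 419/75)
  seg 6: left by d5 = 2 → (-44/15, 419/75)
  seg 7: left by d11 = 111/10 → (-421/30, 419/75)
  seg 8: down by d4 = 17/5 → (-421/30, 164/75)
  seg 9: left by d4 = 17/5 → (-523/30, 164/75)
  seg 10: right by d7 = -14/15 → (-551/30, 164/75)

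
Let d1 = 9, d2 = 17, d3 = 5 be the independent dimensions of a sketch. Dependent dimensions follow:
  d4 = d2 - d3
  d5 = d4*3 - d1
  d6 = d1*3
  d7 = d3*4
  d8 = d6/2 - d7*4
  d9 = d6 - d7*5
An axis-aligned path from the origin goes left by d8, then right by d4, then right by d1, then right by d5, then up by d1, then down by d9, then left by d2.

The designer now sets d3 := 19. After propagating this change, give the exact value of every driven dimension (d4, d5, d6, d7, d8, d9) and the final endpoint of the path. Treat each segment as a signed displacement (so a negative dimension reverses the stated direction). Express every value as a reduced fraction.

d4 = -2
d5 = -15
d6 = 27
d7 = 76
d8 = -581/2
d9 = -353
endpoint = (531/2, 362)

Apply edit: d3 := 19
  d4 = d2 - d3 = -2
  d5 = d4*3 - d1 = -15
  d6 = d1*3 = 27
  d7 = d3*4 = 76
  d8 = d6/2 - d7*4 = -581/2
  d9 = d6 - d7*5 = -353
Walk from origin (0, 0):
  seg 1: left by d8 = -581/2 → (581/2, 0)
  seg 2: right by d4 = -2 → (577/2, 0)
  seg 3: right by d1 = 9 → (595/2, 0)
  seg 4: right by d5 = -15 → (565/2, 0)
  seg 5: up by d1 = 9 → (565/2, 9)
  seg 6: down by d9 = -353 → (565/2, 362)
  seg 7: left by d2 = 17 → (531/2, 362)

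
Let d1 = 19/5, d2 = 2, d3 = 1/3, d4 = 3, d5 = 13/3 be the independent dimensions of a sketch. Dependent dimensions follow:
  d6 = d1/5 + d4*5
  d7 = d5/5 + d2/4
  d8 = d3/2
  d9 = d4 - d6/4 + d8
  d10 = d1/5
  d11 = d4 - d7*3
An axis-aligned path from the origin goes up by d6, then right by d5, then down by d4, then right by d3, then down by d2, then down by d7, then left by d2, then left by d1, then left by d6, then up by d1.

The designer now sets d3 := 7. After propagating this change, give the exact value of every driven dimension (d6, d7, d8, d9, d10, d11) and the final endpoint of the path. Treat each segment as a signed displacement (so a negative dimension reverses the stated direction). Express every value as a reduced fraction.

Apply edit: d3 := 7
  d6 = d1/5 + d4*5 = 394/25
  d7 = d5/5 + d2/4 = 41/30
  d8 = d3/2 = 7/2
  d9 = d4 - d6/4 + d8 = 64/25
  d10 = d1/5 = 19/25
  d11 = d4 - d7*3 = -11/10
Walk from origin (0, 0):
  seg 1: up by d6 = 394/25 → (0, 394/25)
  seg 2: right by d5 = 13/3 → (13/3, 394/25)
  seg 3: down by d4 = 3 → (13/3, 319/25)
  seg 4: right by d3 = 7 → (34/3, 319/25)
  seg 5: down by d2 = 2 → (34/3, 269/25)
  seg 6: down by d7 = 41/30 → (34/3, 1409/150)
  seg 7: left by d2 = 2 → (28/3, 1409/150)
  seg 8: left by d1 = 19/5 → (83/15, 1409/150)
  seg 9: left by d6 = 394/25 → (-767/75, 1409/150)
  seg 10: up by d1 = 19/5 → (-767/75, 1979/150)

d6 = 394/25
d7 = 41/30
d8 = 7/2
d9 = 64/25
d10 = 19/25
d11 = -11/10
endpoint = (-767/75, 1979/150)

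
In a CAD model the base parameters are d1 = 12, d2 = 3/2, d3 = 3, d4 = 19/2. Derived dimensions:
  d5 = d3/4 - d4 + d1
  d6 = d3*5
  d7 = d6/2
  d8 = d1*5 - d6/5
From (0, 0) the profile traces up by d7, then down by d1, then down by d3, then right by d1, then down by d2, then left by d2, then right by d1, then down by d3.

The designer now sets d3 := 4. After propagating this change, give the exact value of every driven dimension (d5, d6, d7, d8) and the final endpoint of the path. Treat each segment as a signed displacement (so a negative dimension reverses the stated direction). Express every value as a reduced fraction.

d5 = 7/2
d6 = 20
d7 = 10
d8 = 56
endpoint = (45/2, -23/2)

Apply edit: d3 := 4
  d5 = d3/4 - d4 + d1 = 7/2
  d6 = d3*5 = 20
  d7 = d6/2 = 10
  d8 = d1*5 - d6/5 = 56
Walk from origin (0, 0):
  seg 1: up by d7 = 10 → (0, 10)
  seg 2: down by d1 = 12 → (0, -2)
  seg 3: down by d3 = 4 → (0, -6)
  seg 4: right by d1 = 12 → (12, -6)
  seg 5: down by d2 = 3/2 → (12, -15/2)
  seg 6: left by d2 = 3/2 → (21/2, -15/2)
  seg 7: right by d1 = 12 → (45/2, -15/2)
  seg 8: down by d3 = 4 → (45/2, -23/2)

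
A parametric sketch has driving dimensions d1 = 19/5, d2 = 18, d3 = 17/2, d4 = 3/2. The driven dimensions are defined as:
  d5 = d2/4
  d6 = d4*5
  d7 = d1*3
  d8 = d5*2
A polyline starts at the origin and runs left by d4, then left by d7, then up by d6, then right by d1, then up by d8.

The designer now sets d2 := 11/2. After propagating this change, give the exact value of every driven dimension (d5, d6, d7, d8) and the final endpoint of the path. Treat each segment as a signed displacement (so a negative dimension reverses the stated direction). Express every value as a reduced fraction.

d5 = 11/8
d6 = 15/2
d7 = 57/5
d8 = 11/4
endpoint = (-91/10, 41/4)

Apply edit: d2 := 11/2
  d5 = d2/4 = 11/8
  d6 = d4*5 = 15/2
  d7 = d1*3 = 57/5
  d8 = d5*2 = 11/4
Walk from origin (0, 0):
  seg 1: left by d4 = 3/2 → (-3/2, 0)
  seg 2: left by d7 = 57/5 → (-129/10, 0)
  seg 3: up by d6 = 15/2 → (-129/10, 15/2)
  seg 4: right by d1 = 19/5 → (-91/10, 15/2)
  seg 5: up by d8 = 11/4 → (-91/10, 41/4)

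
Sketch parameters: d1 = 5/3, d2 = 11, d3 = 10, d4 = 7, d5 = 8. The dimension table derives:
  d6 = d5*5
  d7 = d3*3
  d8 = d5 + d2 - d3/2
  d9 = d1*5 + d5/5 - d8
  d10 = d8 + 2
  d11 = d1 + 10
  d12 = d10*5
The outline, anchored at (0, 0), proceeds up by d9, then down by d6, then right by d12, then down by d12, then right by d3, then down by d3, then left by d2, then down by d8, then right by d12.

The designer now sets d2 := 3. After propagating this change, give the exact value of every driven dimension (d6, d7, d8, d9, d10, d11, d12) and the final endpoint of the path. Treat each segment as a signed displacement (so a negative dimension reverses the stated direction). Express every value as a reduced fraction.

Apply edit: d2 := 3
  d6 = d5*5 = 40
  d7 = d3*3 = 30
  d8 = d5 + d2 - d3/2 = 6
  d9 = d1*5 + d5/5 - d8 = 59/15
  d10 = d8 + 2 = 8
  d11 = d1 + 10 = 35/3
  d12 = d10*5 = 40
Walk from origin (0, 0):
  seg 1: up by d9 = 59/15 → (0, 59/15)
  seg 2: down by d6 = 40 → (0, -541/15)
  seg 3: right by d12 = 40 → (40, -541/15)
  seg 4: down by d12 = 40 → (40, -1141/15)
  seg 5: right by d3 = 10 → (50, -1141/15)
  seg 6: down by d3 = 10 → (50, -1291/15)
  seg 7: left by d2 = 3 → (47, -1291/15)
  seg 8: down by d8 = 6 → (47, -1381/15)
  seg 9: right by d12 = 40 → (87, -1381/15)

d6 = 40
d7 = 30
d8 = 6
d9 = 59/15
d10 = 8
d11 = 35/3
d12 = 40
endpoint = (87, -1381/15)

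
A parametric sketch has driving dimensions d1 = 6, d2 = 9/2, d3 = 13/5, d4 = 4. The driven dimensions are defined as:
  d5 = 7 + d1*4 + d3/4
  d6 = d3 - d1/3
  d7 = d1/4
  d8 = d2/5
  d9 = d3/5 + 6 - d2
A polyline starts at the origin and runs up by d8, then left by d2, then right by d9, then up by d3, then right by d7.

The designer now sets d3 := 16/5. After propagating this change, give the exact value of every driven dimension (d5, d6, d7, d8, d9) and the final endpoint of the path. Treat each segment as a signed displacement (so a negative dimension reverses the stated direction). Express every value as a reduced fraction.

Apply edit: d3 := 16/5
  d5 = 7 + d1*4 + d3/4 = 159/5
  d6 = d3 - d1/3 = 6/5
  d7 = d1/4 = 3/2
  d8 = d2/5 = 9/10
  d9 = d3/5 + 6 - d2 = 107/50
Walk from origin (0, 0):
  seg 1: up by d8 = 9/10 → (0, 9/10)
  seg 2: left by d2 = 9/2 → (-9/2, 9/10)
  seg 3: right by d9 = 107/50 → (-59/25, 9/10)
  seg 4: up by d3 = 16/5 → (-59/25, 41/10)
  seg 5: right by d7 = 3/2 → (-43/50, 41/10)

d5 = 159/5
d6 = 6/5
d7 = 3/2
d8 = 9/10
d9 = 107/50
endpoint = (-43/50, 41/10)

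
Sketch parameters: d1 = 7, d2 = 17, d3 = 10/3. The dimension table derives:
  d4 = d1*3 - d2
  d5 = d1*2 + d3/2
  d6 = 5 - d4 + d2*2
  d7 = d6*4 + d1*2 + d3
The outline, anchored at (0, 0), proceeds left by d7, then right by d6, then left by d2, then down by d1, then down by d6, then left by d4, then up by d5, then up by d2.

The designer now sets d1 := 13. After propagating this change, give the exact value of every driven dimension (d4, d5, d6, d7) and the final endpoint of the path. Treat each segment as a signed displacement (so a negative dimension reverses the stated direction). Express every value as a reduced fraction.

Apply edit: d1 := 13
  d4 = d1*3 - d2 = 22
  d5 = d1*2 + d3/2 = 83/3
  d6 = 5 - d4 + d2*2 = 17
  d7 = d6*4 + d1*2 + d3 = 292/3
Walk from origin (0, 0):
  seg 1: left by d7 = 292/3 → (-292/3, 0)
  seg 2: right by d6 = 17 → (-241/3, 0)
  seg 3: left by d2 = 17 → (-292/3, 0)
  seg 4: down by d1 = 13 → (-292/3, -13)
  seg 5: down by d6 = 17 → (-292/3, -30)
  seg 6: left by d4 = 22 → (-358/3, -30)
  seg 7: up by d5 = 83/3 → (-358/3, -7/3)
  seg 8: up by d2 = 17 → (-358/3, 44/3)

d4 = 22
d5 = 83/3
d6 = 17
d7 = 292/3
endpoint = (-358/3, 44/3)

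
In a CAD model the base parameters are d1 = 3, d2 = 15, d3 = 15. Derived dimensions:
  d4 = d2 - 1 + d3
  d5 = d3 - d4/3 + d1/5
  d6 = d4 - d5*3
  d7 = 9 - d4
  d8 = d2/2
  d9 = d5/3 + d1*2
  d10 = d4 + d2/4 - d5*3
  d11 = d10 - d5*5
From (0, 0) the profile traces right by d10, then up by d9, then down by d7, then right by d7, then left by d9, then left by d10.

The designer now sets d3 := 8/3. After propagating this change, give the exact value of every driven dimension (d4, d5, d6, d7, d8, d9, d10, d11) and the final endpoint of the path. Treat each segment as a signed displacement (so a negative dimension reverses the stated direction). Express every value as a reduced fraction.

d4 = 50/3
d5 = -103/45
d6 = 353/15
d7 = -23/3
d8 = 15/2
d9 = 707/135
d10 = 1637/60
d11 = 6971/180
endpoint = (-1742/135, 1742/135)

Apply edit: d3 := 8/3
  d4 = d2 - 1 + d3 = 50/3
  d5 = d3 - d4/3 + d1/5 = -103/45
  d6 = d4 - d5*3 = 353/15
  d7 = 9 - d4 = -23/3
  d8 = d2/2 = 15/2
  d9 = d5/3 + d1*2 = 707/135
  d10 = d4 + d2/4 - d5*3 = 1637/60
  d11 = d10 - d5*5 = 6971/180
Walk from origin (0, 0):
  seg 1: right by d10 = 1637/60 → (1637/60, 0)
  seg 2: up by d9 = 707/135 → (1637/60, 707/135)
  seg 3: down by d7 = -23/3 → (1637/60, 1742/135)
  seg 4: right by d7 = -23/3 → (1177/60, 1742/135)
  seg 5: left by d9 = 707/135 → (1553/108, 1742/135)
  seg 6: left by d10 = 1637/60 → (-1742/135, 1742/135)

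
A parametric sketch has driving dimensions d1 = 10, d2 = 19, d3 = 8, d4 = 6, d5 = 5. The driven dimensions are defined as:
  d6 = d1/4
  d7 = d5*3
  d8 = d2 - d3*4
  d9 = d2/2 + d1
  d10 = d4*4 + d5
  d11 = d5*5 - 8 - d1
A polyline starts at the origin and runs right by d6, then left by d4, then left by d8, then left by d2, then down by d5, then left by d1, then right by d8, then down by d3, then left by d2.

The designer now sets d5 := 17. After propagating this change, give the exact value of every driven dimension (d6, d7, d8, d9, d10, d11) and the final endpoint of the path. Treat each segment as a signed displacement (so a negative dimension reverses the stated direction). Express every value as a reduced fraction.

d6 = 5/2
d7 = 51
d8 = -13
d9 = 39/2
d10 = 41
d11 = 67
endpoint = (-103/2, -25)

Apply edit: d5 := 17
  d6 = d1/4 = 5/2
  d7 = d5*3 = 51
  d8 = d2 - d3*4 = -13
  d9 = d2/2 + d1 = 39/2
  d10 = d4*4 + d5 = 41
  d11 = d5*5 - 8 - d1 = 67
Walk from origin (0, 0):
  seg 1: right by d6 = 5/2 → (5/2, 0)
  seg 2: left by d4 = 6 → (-7/2, 0)
  seg 3: left by d8 = -13 → (19/2, 0)
  seg 4: left by d2 = 19 → (-19/2, 0)
  seg 5: down by d5 = 17 → (-19/2, -17)
  seg 6: left by d1 = 10 → (-39/2, -17)
  seg 7: right by d8 = -13 → (-65/2, -17)
  seg 8: down by d3 = 8 → (-65/2, -25)
  seg 9: left by d2 = 19 → (-103/2, -25)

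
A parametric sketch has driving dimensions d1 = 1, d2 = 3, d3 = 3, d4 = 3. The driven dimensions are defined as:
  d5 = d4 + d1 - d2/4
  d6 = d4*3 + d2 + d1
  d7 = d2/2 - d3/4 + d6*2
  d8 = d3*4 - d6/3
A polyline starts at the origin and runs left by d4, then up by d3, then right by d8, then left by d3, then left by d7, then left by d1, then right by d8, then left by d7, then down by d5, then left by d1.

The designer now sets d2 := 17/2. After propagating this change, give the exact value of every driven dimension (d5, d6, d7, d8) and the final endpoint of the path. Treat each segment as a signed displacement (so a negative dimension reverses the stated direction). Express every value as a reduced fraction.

d5 = 15/8
d6 = 37/2
d7 = 81/2
d8 = 35/6
endpoint = (-232/3, 9/8)

Apply edit: d2 := 17/2
  d5 = d4 + d1 - d2/4 = 15/8
  d6 = d4*3 + d2 + d1 = 37/2
  d7 = d2/2 - d3/4 + d6*2 = 81/2
  d8 = d3*4 - d6/3 = 35/6
Walk from origin (0, 0):
  seg 1: left by d4 = 3 → (-3, 0)
  seg 2: up by d3 = 3 → (-3, 3)
  seg 3: right by d8 = 35/6 → (17/6, 3)
  seg 4: left by d3 = 3 → (-1/6, 3)
  seg 5: left by d7 = 81/2 → (-122/3, 3)
  seg 6: left by d1 = 1 → (-125/3, 3)
  seg 7: right by d8 = 35/6 → (-215/6, 3)
  seg 8: left by d7 = 81/2 → (-229/3, 3)
  seg 9: down by d5 = 15/8 → (-229/3, 9/8)
  seg 10: left by d1 = 1 → (-232/3, 9/8)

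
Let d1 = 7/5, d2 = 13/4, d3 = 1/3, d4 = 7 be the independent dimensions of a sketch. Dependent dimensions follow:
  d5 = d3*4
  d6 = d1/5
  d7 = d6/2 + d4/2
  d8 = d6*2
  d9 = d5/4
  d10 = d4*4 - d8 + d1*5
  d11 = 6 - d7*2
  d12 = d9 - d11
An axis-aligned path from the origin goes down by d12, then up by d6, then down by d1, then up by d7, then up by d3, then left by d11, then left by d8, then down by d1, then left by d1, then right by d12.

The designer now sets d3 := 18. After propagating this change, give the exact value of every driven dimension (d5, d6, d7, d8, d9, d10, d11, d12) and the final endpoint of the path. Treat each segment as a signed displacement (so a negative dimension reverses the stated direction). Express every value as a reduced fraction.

d5 = 72
d6 = 7/25
d7 = 91/25
d8 = 14/25
d9 = 18
d10 = 861/25
d11 = -32/25
d12 = 482/25
endpoint = (93/5, -4/25)

Apply edit: d3 := 18
  d5 = d3*4 = 72
  d6 = d1/5 = 7/25
  d7 = d6/2 + d4/2 = 91/25
  d8 = d6*2 = 14/25
  d9 = d5/4 = 18
  d10 = d4*4 - d8 + d1*5 = 861/25
  d11 = 6 - d7*2 = -32/25
  d12 = d9 - d11 = 482/25
Walk from origin (0, 0):
  seg 1: down by d12 = 482/25 → (0, -482/25)
  seg 2: up by d6 = 7/25 → (0, -19)
  seg 3: down by d1 = 7/5 → (0, -102/5)
  seg 4: up by d7 = 91/25 → (0, -419/25)
  seg 5: up by d3 = 18 → (0, 31/25)
  seg 6: left by d11 = -32/25 → (32/25, 31/25)
  seg 7: left by d8 = 14/25 → (18/25, 31/25)
  seg 8: down by d1 = 7/5 → (18/25, -4/25)
  seg 9: left by d1 = 7/5 → (-17/25, -4/25)
  seg 10: right by d12 = 482/25 → (93/5, -4/25)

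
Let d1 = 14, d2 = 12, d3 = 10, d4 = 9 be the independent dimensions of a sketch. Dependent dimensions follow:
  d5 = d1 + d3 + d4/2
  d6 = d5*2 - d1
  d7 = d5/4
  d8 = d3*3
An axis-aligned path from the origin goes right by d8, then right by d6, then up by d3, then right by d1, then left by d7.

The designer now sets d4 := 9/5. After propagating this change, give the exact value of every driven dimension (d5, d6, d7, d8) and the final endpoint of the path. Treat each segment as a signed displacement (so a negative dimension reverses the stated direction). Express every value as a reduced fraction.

Apply edit: d4 := 9/5
  d5 = d1 + d3 + d4/2 = 249/10
  d6 = d5*2 - d1 = 179/5
  d7 = d5/4 = 249/40
  d8 = d3*3 = 30
Walk from origin (0, 0):
  seg 1: right by d8 = 30 → (30, 0)
  seg 2: right by d6 = 179/5 → (329/5, 0)
  seg 3: up by d3 = 10 → (329/5, 10)
  seg 4: right by d1 = 14 → (399/5, 10)
  seg 5: left by d7 = 249/40 → (2943/40, 10)

d5 = 249/10
d6 = 179/5
d7 = 249/40
d8 = 30
endpoint = (2943/40, 10)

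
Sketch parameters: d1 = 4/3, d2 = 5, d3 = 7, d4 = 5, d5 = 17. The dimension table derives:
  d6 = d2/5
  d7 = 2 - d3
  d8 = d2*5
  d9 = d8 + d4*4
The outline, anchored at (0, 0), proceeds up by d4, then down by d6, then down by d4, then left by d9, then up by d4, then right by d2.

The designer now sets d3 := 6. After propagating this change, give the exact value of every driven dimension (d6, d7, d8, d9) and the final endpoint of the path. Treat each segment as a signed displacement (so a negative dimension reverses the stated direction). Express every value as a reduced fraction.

d6 = 1
d7 = -4
d8 = 25
d9 = 45
endpoint = (-40, 4)

Apply edit: d3 := 6
  d6 = d2/5 = 1
  d7 = 2 - d3 = -4
  d8 = d2*5 = 25
  d9 = d8 + d4*4 = 45
Walk from origin (0, 0):
  seg 1: up by d4 = 5 → (0, 5)
  seg 2: down by d6 = 1 → (0, 4)
  seg 3: down by d4 = 5 → (0, -1)
  seg 4: left by d9 = 45 → (-45, -1)
  seg 5: up by d4 = 5 → (-45, 4)
  seg 6: right by d2 = 5 → (-40, 4)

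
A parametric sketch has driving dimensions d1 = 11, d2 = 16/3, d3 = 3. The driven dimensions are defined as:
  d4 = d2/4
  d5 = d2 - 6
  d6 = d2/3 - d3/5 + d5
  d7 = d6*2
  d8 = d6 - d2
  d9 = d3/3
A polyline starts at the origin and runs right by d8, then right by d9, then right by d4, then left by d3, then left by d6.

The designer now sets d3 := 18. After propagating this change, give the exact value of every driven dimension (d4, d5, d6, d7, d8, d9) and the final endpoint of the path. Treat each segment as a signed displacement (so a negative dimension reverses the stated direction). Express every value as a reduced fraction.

d4 = 4/3
d5 = -2/3
d6 = -112/45
d7 = -224/45
d8 = -352/45
d9 = 6
endpoint = (-16, 0)

Apply edit: d3 := 18
  d4 = d2/4 = 4/3
  d5 = d2 - 6 = -2/3
  d6 = d2/3 - d3/5 + d5 = -112/45
  d7 = d6*2 = -224/45
  d8 = d6 - d2 = -352/45
  d9 = d3/3 = 6
Walk from origin (0, 0):
  seg 1: right by d8 = -352/45 → (-352/45, 0)
  seg 2: right by d9 = 6 → (-82/45, 0)
  seg 3: right by d4 = 4/3 → (-22/45, 0)
  seg 4: left by d3 = 18 → (-832/45, 0)
  seg 5: left by d6 = -112/45 → (-16, 0)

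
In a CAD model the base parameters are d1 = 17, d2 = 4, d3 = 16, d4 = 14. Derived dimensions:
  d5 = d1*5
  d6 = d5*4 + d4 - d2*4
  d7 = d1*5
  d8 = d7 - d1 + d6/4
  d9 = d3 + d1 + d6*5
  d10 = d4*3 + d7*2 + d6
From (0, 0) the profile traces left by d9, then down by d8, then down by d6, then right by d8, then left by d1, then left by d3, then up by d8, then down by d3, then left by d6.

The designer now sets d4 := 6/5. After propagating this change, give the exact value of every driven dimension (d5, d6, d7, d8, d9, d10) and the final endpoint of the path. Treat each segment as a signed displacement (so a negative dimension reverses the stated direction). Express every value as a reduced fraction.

Apply edit: d4 := 6/5
  d5 = d1*5 = 85
  d6 = d5*4 + d4 - d2*4 = 1626/5
  d7 = d1*5 = 85
  d8 = d7 - d1 + d6/4 = 1493/10
  d9 = d3 + d1 + d6*5 = 1659
  d10 = d4*3 + d7*2 + d6 = 2494/5
Walk from origin (0, 0):
  seg 1: left by d9 = 1659 → (-1659, 0)
  seg 2: down by d8 = 1493/10 → (-1659, -1493/10)
  seg 3: down by d6 = 1626/5 → (-1659, -949/2)
  seg 4: right by d8 = 1493/10 → (-15097/10, -949/2)
  seg 5: left by d1 = 17 → (-15267/10, -949/2)
  seg 6: left by d3 = 16 → (-15427/10, -949/2)
  seg 7: up by d8 = 1493/10 → (-15427/10, -1626/5)
  seg 8: down by d3 = 16 → (-15427/10, -1706/5)
  seg 9: left by d6 = 1626/5 → (-18679/10, -1706/5)

d5 = 85
d6 = 1626/5
d7 = 85
d8 = 1493/10
d9 = 1659
d10 = 2494/5
endpoint = (-18679/10, -1706/5)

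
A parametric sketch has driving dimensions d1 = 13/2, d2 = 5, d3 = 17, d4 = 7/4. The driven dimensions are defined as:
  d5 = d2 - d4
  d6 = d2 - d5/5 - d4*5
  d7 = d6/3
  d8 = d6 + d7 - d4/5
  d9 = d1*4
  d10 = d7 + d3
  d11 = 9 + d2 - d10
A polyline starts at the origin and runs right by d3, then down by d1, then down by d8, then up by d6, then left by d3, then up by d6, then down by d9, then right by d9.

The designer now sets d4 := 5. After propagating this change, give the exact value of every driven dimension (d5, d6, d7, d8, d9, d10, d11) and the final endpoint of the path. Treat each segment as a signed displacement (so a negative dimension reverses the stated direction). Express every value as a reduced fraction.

d5 = 0
d6 = -20
d7 = -20/3
d8 = -83/3
d9 = 26
d10 = 31/3
d11 = 11/3
endpoint = (26, -269/6)

Apply edit: d4 := 5
  d5 = d2 - d4 = 0
  d6 = d2 - d5/5 - d4*5 = -20
  d7 = d6/3 = -20/3
  d8 = d6 + d7 - d4/5 = -83/3
  d9 = d1*4 = 26
  d10 = d7 + d3 = 31/3
  d11 = 9 + d2 - d10 = 11/3
Walk from origin (0, 0):
  seg 1: right by d3 = 17 → (17, 0)
  seg 2: down by d1 = 13/2 → (17, -13/2)
  seg 3: down by d8 = -83/3 → (17, 127/6)
  seg 4: up by d6 = -20 → (17, 7/6)
  seg 5: left by d3 = 17 → (0, 7/6)
  seg 6: up by d6 = -20 → (0, -113/6)
  seg 7: down by d9 = 26 → (0, -269/6)
  seg 8: right by d9 = 26 → (26, -269/6)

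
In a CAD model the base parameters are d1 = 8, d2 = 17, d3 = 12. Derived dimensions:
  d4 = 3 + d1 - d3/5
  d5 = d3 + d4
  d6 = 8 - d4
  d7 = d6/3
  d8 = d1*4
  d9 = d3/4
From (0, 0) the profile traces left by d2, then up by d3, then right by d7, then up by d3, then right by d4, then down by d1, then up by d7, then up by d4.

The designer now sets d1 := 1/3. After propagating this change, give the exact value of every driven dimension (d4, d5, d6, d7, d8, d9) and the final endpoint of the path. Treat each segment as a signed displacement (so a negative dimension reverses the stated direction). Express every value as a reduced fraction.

d4 = 14/15
d5 = 194/15
d6 = 106/15
d7 = 106/45
d8 = 4/3
d9 = 3
endpoint = (-617/45, 1213/45)

Apply edit: d1 := 1/3
  d4 = 3 + d1 - d3/5 = 14/15
  d5 = d3 + d4 = 194/15
  d6 = 8 - d4 = 106/15
  d7 = d6/3 = 106/45
  d8 = d1*4 = 4/3
  d9 = d3/4 = 3
Walk from origin (0, 0):
  seg 1: left by d2 = 17 → (-17, 0)
  seg 2: up by d3 = 12 → (-17, 12)
  seg 3: right by d7 = 106/45 → (-659/45, 12)
  seg 4: up by d3 = 12 → (-659/45, 24)
  seg 5: right by d4 = 14/15 → (-617/45, 24)
  seg 6: down by d1 = 1/3 → (-617/45, 71/3)
  seg 7: up by d7 = 106/45 → (-617/45, 1171/45)
  seg 8: up by d4 = 14/15 → (-617/45, 1213/45)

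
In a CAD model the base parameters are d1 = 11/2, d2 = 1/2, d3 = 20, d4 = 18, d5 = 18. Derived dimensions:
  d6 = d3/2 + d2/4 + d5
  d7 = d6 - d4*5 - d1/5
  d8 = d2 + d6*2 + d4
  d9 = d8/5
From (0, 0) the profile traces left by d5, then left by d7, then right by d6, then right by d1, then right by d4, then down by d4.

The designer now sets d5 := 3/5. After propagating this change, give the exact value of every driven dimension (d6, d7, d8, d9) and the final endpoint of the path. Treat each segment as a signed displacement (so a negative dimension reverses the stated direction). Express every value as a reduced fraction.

Apply edit: d5 := 3/5
  d6 = d3/2 + d2/4 + d5 = 429/40
  d7 = d6 - d4*5 - d1/5 = -643/8
  d8 = d2 + d6*2 + d4 = 799/20
  d9 = d8/5 = 799/100
Walk from origin (0, 0):
  seg 1: left by d5 = 3/5 → (-3/5, 0)
  seg 2: left by d7 = -643/8 → (3191/40, 0)
  seg 3: right by d6 = 429/40 → (181/2, 0)
  seg 4: right by d1 = 11/2 → (96, 0)
  seg 5: right by d4 = 18 → (114, 0)
  seg 6: down by d4 = 18 → (114, -18)

d6 = 429/40
d7 = -643/8
d8 = 799/20
d9 = 799/100
endpoint = (114, -18)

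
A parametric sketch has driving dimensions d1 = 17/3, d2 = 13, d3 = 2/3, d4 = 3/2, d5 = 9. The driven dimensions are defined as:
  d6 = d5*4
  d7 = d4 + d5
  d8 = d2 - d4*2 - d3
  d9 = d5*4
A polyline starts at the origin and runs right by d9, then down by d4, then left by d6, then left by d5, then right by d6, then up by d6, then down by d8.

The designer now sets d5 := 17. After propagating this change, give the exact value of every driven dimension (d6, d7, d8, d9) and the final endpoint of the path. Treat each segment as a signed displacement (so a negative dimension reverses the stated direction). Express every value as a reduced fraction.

d6 = 68
d7 = 37/2
d8 = 28/3
d9 = 68
endpoint = (51, 343/6)

Apply edit: d5 := 17
  d6 = d5*4 = 68
  d7 = d4 + d5 = 37/2
  d8 = d2 - d4*2 - d3 = 28/3
  d9 = d5*4 = 68
Walk from origin (0, 0):
  seg 1: right by d9 = 68 → (68, 0)
  seg 2: down by d4 = 3/2 → (68, -3/2)
  seg 3: left by d6 = 68 → (0, -3/2)
  seg 4: left by d5 = 17 → (-17, -3/2)
  seg 5: right by d6 = 68 → (51, -3/2)
  seg 6: up by d6 = 68 → (51, 133/2)
  seg 7: down by d8 = 28/3 → (51, 343/6)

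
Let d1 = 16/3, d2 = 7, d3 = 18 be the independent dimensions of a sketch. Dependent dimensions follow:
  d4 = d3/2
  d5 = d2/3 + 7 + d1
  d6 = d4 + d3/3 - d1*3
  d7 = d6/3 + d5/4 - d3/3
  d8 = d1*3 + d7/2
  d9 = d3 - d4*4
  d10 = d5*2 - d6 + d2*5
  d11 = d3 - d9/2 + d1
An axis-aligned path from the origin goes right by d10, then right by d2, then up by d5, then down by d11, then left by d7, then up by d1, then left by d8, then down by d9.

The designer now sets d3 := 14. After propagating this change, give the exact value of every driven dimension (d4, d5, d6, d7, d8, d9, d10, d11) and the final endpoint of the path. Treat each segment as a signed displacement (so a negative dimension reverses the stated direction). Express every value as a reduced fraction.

d4 = 7
d5 = 44/3
d6 = -13/3
d7 = -22/9
d8 = 133/9
d9 = -14
d10 = 206/3
d11 = 79/3
endpoint = (190/3, 23/3)

Apply edit: d3 := 14
  d4 = d3/2 = 7
  d5 = d2/3 + 7 + d1 = 44/3
  d6 = d4 + d3/3 - d1*3 = -13/3
  d7 = d6/3 + d5/4 - d3/3 = -22/9
  d8 = d1*3 + d7/2 = 133/9
  d9 = d3 - d4*4 = -14
  d10 = d5*2 - d6 + d2*5 = 206/3
  d11 = d3 - d9/2 + d1 = 79/3
Walk from origin (0, 0):
  seg 1: right by d10 = 206/3 → (206/3, 0)
  seg 2: right by d2 = 7 → (227/3, 0)
  seg 3: up by d5 = 44/3 → (227/3, 44/3)
  seg 4: down by d11 = 79/3 → (227/3, -35/3)
  seg 5: left by d7 = -22/9 → (703/9, -35/3)
  seg 6: up by d1 = 16/3 → (703/9, -19/3)
  seg 7: left by d8 = 133/9 → (190/3, -19/3)
  seg 8: down by d9 = -14 → (190/3, 23/3)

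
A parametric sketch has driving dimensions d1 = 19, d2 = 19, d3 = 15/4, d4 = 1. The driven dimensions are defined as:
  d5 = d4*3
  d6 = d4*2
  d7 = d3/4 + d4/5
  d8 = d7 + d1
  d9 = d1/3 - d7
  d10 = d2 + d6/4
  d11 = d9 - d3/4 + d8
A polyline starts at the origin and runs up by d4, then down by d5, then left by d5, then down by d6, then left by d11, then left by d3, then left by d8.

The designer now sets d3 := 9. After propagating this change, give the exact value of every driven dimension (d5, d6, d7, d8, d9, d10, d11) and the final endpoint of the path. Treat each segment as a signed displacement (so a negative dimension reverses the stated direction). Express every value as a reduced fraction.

d5 = 3
d6 = 2
d7 = 49/20
d8 = 429/20
d9 = 233/60
d10 = 39/2
d11 = 277/12
endpoint = (-848/15, -4)

Apply edit: d3 := 9
  d5 = d4*3 = 3
  d6 = d4*2 = 2
  d7 = d3/4 + d4/5 = 49/20
  d8 = d7 + d1 = 429/20
  d9 = d1/3 - d7 = 233/60
  d10 = d2 + d6/4 = 39/2
  d11 = d9 - d3/4 + d8 = 277/12
Walk from origin (0, 0):
  seg 1: up by d4 = 1 → (0, 1)
  seg 2: down by d5 = 3 → (0, -2)
  seg 3: left by d5 = 3 → (-3, -2)
  seg 4: down by d6 = 2 → (-3, -4)
  seg 5: left by d11 = 277/12 → (-313/12, -4)
  seg 6: left by d3 = 9 → (-421/12, -4)
  seg 7: left by d8 = 429/20 → (-848/15, -4)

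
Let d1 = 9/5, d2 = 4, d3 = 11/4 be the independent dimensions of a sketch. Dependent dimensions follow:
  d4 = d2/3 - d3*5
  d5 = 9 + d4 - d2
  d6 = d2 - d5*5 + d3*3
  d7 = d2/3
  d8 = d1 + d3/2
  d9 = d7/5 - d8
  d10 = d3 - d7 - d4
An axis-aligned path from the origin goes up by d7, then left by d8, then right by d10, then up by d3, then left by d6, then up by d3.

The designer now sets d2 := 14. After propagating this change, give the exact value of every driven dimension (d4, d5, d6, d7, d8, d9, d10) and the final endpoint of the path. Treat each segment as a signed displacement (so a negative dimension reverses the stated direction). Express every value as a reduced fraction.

Apply edit: d2 := 14
  d4 = d2/3 - d3*5 = -109/12
  d5 = 9 + d4 - d2 = -169/12
  d6 = d2 - d5*5 + d3*3 = 278/3
  d7 = d2/3 = 14/3
  d8 = d1 + d3/2 = 127/40
  d9 = d7/5 - d8 = -269/120
  d10 = d3 - d7 - d4 = 43/6
Walk from origin (0, 0):
  seg 1: up by d7 = 14/3 → (0, 14/3)
  seg 2: left by d8 = 127/40 → (-127/40, 14/3)
  seg 3: right by d10 = 43/6 → (479/120, 14/3)
  seg 4: up by d3 = 11/4 → (479/120, 89/12)
  seg 5: left by d6 = 278/3 → (-3547/40, 89/12)
  seg 6: up by d3 = 11/4 → (-3547/40, 61/6)

d4 = -109/12
d5 = -169/12
d6 = 278/3
d7 = 14/3
d8 = 127/40
d9 = -269/120
d10 = 43/6
endpoint = (-3547/40, 61/6)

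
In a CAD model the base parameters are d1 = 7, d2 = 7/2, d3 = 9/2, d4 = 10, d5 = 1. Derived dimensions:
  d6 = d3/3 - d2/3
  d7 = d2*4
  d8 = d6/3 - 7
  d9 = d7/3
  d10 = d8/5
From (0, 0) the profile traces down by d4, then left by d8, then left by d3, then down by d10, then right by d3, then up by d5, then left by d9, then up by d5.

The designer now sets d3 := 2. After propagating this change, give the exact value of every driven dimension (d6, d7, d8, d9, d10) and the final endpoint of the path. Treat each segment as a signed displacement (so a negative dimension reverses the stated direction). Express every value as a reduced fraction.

d6 = -1/2
d7 = 14
d8 = -43/6
d9 = 14/3
d10 = -43/30
endpoint = (5/2, -197/30)

Apply edit: d3 := 2
  d6 = d3/3 - d2/3 = -1/2
  d7 = d2*4 = 14
  d8 = d6/3 - 7 = -43/6
  d9 = d7/3 = 14/3
  d10 = d8/5 = -43/30
Walk from origin (0, 0):
  seg 1: down by d4 = 10 → (0, -10)
  seg 2: left by d8 = -43/6 → (43/6, -10)
  seg 3: left by d3 = 2 → (31/6, -10)
  seg 4: down by d10 = -43/30 → (31/6, -257/30)
  seg 5: right by d3 = 2 → (43/6, -257/30)
  seg 6: up by d5 = 1 → (43/6, -227/30)
  seg 7: left by d9 = 14/3 → (5/2, -227/30)
  seg 8: up by d5 = 1 → (5/2, -197/30)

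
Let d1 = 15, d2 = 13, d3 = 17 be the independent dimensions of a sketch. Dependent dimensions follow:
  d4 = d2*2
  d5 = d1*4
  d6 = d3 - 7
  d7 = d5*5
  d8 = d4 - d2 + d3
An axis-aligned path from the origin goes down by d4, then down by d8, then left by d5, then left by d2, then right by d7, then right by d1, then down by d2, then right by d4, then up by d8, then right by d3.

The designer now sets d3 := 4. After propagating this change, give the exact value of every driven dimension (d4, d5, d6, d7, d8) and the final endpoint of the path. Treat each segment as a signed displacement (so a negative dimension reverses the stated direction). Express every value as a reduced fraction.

d4 = 26
d5 = 60
d6 = -3
d7 = 300
d8 = 17
endpoint = (272, -39)

Apply edit: d3 := 4
  d4 = d2*2 = 26
  d5 = d1*4 = 60
  d6 = d3 - 7 = -3
  d7 = d5*5 = 300
  d8 = d4 - d2 + d3 = 17
Walk from origin (0, 0):
  seg 1: down by d4 = 26 → (0, -26)
  seg 2: down by d8 = 17 → (0, -43)
  seg 3: left by d5 = 60 → (-60, -43)
  seg 4: left by d2 = 13 → (-73, -43)
  seg 5: right by d7 = 300 → (227, -43)
  seg 6: right by d1 = 15 → (242, -43)
  seg 7: down by d2 = 13 → (242, -56)
  seg 8: right by d4 = 26 → (268, -56)
  seg 9: up by d8 = 17 → (268, -39)
  seg 10: right by d3 = 4 → (272, -39)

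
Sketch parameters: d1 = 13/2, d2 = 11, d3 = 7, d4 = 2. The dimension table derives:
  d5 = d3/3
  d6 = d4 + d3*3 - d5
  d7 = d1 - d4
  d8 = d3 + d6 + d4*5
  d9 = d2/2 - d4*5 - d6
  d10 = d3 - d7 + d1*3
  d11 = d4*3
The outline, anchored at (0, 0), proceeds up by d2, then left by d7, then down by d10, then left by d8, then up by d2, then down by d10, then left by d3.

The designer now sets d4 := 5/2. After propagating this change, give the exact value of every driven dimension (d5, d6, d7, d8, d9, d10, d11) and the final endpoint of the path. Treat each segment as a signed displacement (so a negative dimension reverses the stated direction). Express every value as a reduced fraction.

Apply edit: d4 := 5/2
  d5 = d3/3 = 7/3
  d6 = d4 + d3*3 - d5 = 127/6
  d7 = d1 - d4 = 4
  d8 = d3 + d6 + d4*5 = 122/3
  d9 = d2/2 - d4*5 - d6 = -169/6
  d10 = d3 - d7 + d1*3 = 45/2
  d11 = d4*3 = 15/2
Walk from origin (0, 0):
  seg 1: up by d2 = 11 → (0, 11)
  seg 2: left by d7 = 4 → (-4, 11)
  seg 3: down by d10 = 45/2 → (-4, -23/2)
  seg 4: left by d8 = 122/3 → (-134/3, -23/2)
  seg 5: up by d2 = 11 → (-134/3, -1/2)
  seg 6: down by d10 = 45/2 → (-134/3, -23)
  seg 7: left by d3 = 7 → (-155/3, -23)

d5 = 7/3
d6 = 127/6
d7 = 4
d8 = 122/3
d9 = -169/6
d10 = 45/2
d11 = 15/2
endpoint = (-155/3, -23)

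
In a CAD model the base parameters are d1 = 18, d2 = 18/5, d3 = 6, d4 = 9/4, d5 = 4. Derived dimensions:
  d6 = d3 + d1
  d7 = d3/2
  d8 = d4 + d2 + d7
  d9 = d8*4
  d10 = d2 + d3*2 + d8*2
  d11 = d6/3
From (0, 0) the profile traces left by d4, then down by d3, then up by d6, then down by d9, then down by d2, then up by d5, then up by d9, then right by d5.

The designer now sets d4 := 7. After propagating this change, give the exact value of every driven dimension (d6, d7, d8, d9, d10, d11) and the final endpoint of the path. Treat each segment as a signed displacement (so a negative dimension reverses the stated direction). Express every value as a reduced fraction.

d6 = 24
d7 = 3
d8 = 68/5
d9 = 272/5
d10 = 214/5
d11 = 8
endpoint = (-3, 92/5)

Apply edit: d4 := 7
  d6 = d3 + d1 = 24
  d7 = d3/2 = 3
  d8 = d4 + d2 + d7 = 68/5
  d9 = d8*4 = 272/5
  d10 = d2 + d3*2 + d8*2 = 214/5
  d11 = d6/3 = 8
Walk from origin (0, 0):
  seg 1: left by d4 = 7 → (-7, 0)
  seg 2: down by d3 = 6 → (-7, -6)
  seg 3: up by d6 = 24 → (-7, 18)
  seg 4: down by d9 = 272/5 → (-7, -182/5)
  seg 5: down by d2 = 18/5 → (-7, -40)
  seg 6: up by d5 = 4 → (-7, -36)
  seg 7: up by d9 = 272/5 → (-7, 92/5)
  seg 8: right by d5 = 4 → (-3, 92/5)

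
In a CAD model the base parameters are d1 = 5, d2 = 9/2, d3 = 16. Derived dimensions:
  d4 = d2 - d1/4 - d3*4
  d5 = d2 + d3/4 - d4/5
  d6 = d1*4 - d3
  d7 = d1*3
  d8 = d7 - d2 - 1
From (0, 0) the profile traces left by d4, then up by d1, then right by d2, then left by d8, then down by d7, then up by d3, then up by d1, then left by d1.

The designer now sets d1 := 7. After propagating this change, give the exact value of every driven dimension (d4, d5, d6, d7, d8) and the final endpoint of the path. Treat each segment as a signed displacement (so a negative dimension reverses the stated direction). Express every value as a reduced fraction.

d4 = -245/4
d5 = 83/4
d6 = 12
d7 = 21
d8 = 31/2
endpoint = (173/4, 9)

Apply edit: d1 := 7
  d4 = d2 - d1/4 - d3*4 = -245/4
  d5 = d2 + d3/4 - d4/5 = 83/4
  d6 = d1*4 - d3 = 12
  d7 = d1*3 = 21
  d8 = d7 - d2 - 1 = 31/2
Walk from origin (0, 0):
  seg 1: left by d4 = -245/4 → (245/4, 0)
  seg 2: up by d1 = 7 → (245/4, 7)
  seg 3: right by d2 = 9/2 → (263/4, 7)
  seg 4: left by d8 = 31/2 → (201/4, 7)
  seg 5: down by d7 = 21 → (201/4, -14)
  seg 6: up by d3 = 16 → (201/4, 2)
  seg 7: up by d1 = 7 → (201/4, 9)
  seg 8: left by d1 = 7 → (173/4, 9)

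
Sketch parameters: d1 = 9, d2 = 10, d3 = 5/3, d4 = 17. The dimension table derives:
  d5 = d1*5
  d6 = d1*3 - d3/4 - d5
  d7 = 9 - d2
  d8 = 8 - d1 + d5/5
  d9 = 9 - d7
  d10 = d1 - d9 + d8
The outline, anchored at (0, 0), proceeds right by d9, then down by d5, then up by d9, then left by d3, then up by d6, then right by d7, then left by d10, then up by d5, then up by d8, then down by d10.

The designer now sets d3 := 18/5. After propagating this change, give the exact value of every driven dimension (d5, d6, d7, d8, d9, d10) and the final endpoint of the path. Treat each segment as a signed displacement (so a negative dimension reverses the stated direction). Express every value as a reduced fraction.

d5 = 45
d6 = -189/10
d7 = -1
d8 = 8
d9 = 10
d10 = 7
endpoint = (-8/5, -79/10)

Apply edit: d3 := 18/5
  d5 = d1*5 = 45
  d6 = d1*3 - d3/4 - d5 = -189/10
  d7 = 9 - d2 = -1
  d8 = 8 - d1 + d5/5 = 8
  d9 = 9 - d7 = 10
  d10 = d1 - d9 + d8 = 7
Walk from origin (0, 0):
  seg 1: right by d9 = 10 → (10, 0)
  seg 2: down by d5 = 45 → (10, -45)
  seg 3: up by d9 = 10 → (10, -35)
  seg 4: left by d3 = 18/5 → (32/5, -35)
  seg 5: up by d6 = -189/10 → (32/5, -539/10)
  seg 6: right by d7 = -1 → (27/5, -539/10)
  seg 7: left by d10 = 7 → (-8/5, -539/10)
  seg 8: up by d5 = 45 → (-8/5, -89/10)
  seg 9: up by d8 = 8 → (-8/5, -9/10)
  seg 10: down by d10 = 7 → (-8/5, -79/10)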